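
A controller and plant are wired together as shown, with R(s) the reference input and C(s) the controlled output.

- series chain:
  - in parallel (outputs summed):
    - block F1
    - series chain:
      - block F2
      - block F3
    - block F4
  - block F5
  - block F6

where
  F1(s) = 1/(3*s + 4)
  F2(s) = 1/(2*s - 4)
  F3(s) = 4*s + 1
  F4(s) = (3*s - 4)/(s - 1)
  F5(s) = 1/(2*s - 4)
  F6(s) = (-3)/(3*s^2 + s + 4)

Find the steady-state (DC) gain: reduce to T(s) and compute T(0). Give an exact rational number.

Answer: 3/4

Working:
1. multiply F2, F3 (series): (4*s + 1)/(2*s - 4)
2. parallel reduction of F1, (F2*F3), F4: (30*s^3 - 27*s^2 - 53*s + 64)/(6*s^3 - 10*s^2 - 12*s + 16)
3. reduce the series chain (F1+(F2*F3)+F4), F5, F6: (-90*s^3 + 81*s^2 + 159*s - 192)/(36*s^6 - 120*s^5 + 52*s^4 + 80*s^3 - 48*s^2 + 256*s - 256)
That last expression is T(s); at s = 0 only the constant terms survive, so T(0) = -192/(-256) = 3/4.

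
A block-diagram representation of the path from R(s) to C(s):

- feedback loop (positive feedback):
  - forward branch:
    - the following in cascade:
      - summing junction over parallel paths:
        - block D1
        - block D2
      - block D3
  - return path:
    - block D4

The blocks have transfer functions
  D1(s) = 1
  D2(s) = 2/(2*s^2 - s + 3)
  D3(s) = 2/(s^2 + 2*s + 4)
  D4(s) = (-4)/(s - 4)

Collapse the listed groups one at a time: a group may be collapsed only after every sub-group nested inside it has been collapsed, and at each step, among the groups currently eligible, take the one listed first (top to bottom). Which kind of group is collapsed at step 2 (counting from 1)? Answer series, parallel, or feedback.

Reducing step by step:

1. parallel reduction of D1, D2
2. multiply (D1+D2), D3 (series)
3. feedback reduction of ((D1+D2)*D3), D4
Step 2: series.

Answer: series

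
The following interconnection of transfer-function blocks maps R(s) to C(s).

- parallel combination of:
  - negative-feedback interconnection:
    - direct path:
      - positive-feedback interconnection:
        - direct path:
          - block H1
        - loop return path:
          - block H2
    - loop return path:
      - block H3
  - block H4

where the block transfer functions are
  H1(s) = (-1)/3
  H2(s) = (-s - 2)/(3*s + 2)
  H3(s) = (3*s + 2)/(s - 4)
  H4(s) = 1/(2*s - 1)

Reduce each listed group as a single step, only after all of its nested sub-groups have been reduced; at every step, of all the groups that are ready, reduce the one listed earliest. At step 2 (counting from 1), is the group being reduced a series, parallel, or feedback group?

Reducing step by step:

Step 1: collapse the loop (H1 forward, H2 return)
Step 2: feedback reduction of [H1/(1-H1*H2)], H3
Step 3: add [[H1/(1-H1*H2)]/(1+[H1/(1-H1*H2)]*H3)], H4 (parallel)
The group at step 2 is a feedback group.

Answer: feedback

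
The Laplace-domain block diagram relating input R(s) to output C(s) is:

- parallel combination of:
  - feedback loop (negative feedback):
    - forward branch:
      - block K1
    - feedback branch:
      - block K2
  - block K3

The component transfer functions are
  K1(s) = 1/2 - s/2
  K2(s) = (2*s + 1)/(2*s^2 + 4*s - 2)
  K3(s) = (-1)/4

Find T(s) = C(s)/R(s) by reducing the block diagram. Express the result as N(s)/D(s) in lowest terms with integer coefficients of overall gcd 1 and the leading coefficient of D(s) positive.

Step 1: feedback reduction of K1, K2: (-2*s^3 - 2*s^2 + 6*s - 2)/(2*s^2 + 9*s - 3)
Step 2: sum the parallel branches [K1/(1+K1*K2)], K3; the result is T(s) itself (integer coefficients, no common factor, positive leading denominator coefficient)

Final answer: (-8*s^3 - 10*s^2 + 15*s - 5)/(8*s^2 + 36*s - 12)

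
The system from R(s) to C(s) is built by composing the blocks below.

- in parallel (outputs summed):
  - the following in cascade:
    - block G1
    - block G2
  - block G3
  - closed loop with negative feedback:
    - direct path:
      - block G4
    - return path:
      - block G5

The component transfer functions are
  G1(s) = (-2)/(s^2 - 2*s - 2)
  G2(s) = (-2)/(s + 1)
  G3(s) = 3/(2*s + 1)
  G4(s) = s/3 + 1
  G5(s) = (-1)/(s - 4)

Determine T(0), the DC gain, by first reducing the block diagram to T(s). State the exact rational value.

Reducing step by step:

Step 1: reduce the series chain G1, G2: 4/(s^3 - s^2 - 4*s - 2)
Step 2: close the feedback loop around G4, G5: (s^2 - s - 12)/(2*s - 15)
Step 3: parallel reduction of (G1*G2), G3, [G4/(1+G4*G5)]: (2*s^6 - 3*s^5 - 26*s^4 - 38*s^3 + 151*s^2 + 154*s + 54)/(4*s^5 - 32*s^4 - 3*s^3 + 119*s^2 + 116*s + 30)
Step 3 gives the overall T(s). Then T(0) = 54/30 = 9/5.

Answer: 9/5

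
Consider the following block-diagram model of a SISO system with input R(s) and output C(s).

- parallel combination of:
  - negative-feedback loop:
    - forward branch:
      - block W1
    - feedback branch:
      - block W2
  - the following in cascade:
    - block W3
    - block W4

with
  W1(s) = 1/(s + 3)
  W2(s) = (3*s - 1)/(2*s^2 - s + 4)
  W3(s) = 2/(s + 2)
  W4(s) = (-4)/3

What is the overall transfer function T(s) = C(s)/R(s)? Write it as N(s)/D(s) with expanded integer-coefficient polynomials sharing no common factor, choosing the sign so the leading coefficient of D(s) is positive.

Answer: (-10*s^3 - 31*s^2 - 26*s - 64)/(6*s^4 + 27*s^3 + 42*s^2 + 57*s + 66)

Working:
1. close the feedback loop around W1, W2, giving (2*s^2 - s + 4)/(2*s^3 + 5*s^2 + 4*s + 11)
2. series reduction of W3, W4, giving (-8)/(3*s + 6)
3. parallel reduction of [W1/(1+W1*W2)], (W3*W4); the result is T(s) itself (integer coefficients, no common factor, positive leading denominator coefficient)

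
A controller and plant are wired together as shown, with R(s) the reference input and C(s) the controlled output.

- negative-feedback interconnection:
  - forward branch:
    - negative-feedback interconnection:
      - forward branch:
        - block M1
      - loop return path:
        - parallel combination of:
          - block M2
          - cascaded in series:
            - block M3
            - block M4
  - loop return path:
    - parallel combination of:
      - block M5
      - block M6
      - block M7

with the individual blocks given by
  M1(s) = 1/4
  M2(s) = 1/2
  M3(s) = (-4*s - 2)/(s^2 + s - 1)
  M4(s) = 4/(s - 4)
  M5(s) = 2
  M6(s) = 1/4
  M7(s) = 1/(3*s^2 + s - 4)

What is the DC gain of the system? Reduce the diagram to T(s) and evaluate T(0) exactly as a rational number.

Step 1. combine M3, M4 in series: (-16*s - 8)/(s^3 - 3*s^2 - 5*s + 4)
Step 2. parallel reduction of M2, (M3*M4): (s^3 - 3*s^2 - 37*s - 12)/(2*s^3 - 6*s^2 - 10*s + 8)
Step 3. reduce the feedback loop with forward M1 and return (M2+(M3*M4)): (2*s^3 - 6*s^2 - 10*s + 8)/(9*s^3 - 27*s^2 - 77*s + 20)
Step 4. reduce the parallel group M5, M6, M7: (27*s^2 + 9*s - 32)/(12*s^2 + 4*s - 16)
Step 5. close the feedback loop around [M1/(1+M1*(M2+(M3*M4)))], (M5+M6+M7): (12*s^5 - 32*s^4 - 88*s^3 + 76*s^2 + 96*s - 64)/(81*s^5 - 216*s^4 - 782*s^3 + 341*s^2 + 852*s - 288)
The step-5 result is T(s). Setting s = 0: T(0) = -64/(-288) = 2/9.

Hence the answer: 2/9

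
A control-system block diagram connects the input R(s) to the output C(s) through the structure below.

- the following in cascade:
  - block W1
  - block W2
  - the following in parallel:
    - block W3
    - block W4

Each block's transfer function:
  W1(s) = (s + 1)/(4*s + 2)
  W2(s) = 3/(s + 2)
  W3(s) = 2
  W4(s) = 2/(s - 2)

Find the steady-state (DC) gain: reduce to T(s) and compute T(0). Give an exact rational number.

Answer: 3/4

Working:
(1) reduce the parallel group W3, W4; result (2*s - 2)/(s - 2)
(2) reduce the series chain W1, W2, (W3+W4); result (3*s^2 - 3)/(2*s^3 + s^2 - 8*s - 4)
That last expression is T(s); at s = 0 only the constant terms survive, so T(0) = -3/(-4) = 3/4.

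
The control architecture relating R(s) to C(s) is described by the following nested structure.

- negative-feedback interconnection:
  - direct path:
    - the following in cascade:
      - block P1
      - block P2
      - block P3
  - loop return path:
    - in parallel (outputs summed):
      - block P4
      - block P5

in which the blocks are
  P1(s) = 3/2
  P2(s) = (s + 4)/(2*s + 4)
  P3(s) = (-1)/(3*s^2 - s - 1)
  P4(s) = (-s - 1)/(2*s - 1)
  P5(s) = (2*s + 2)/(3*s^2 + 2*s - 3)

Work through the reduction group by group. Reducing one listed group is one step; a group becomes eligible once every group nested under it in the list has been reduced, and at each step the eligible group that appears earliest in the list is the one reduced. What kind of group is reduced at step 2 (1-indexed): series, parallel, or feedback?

[1] cascade P1, P2, P3
[2] reduce the parallel group P4, P5
[3] collapse the loop ((P1*P2*P3) forward, (P4+P5) return)
Step 2 collapses a parallel group.

Answer: parallel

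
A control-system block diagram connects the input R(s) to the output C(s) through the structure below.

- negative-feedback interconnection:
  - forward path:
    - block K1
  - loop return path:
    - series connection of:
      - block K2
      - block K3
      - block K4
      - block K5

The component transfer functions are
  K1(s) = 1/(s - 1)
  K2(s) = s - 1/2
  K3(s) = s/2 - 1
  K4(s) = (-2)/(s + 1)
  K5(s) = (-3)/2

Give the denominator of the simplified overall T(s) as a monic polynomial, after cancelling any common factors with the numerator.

Reducing step by step:

Step 1: reduce the series chain K2, K3, K4, K5 = (6*s^2 - 15*s + 6)/(4*s + 4)
Step 2: reduce the feedback loop with forward K1 and return (K2*K3*K4*K5) = (4*s + 4)/(10*s^2 - 15*s + 2)
No further cancellation is possible in the step-2 result, so that is T(s). Its denominator becomes monic after dividing by the leading coefficient 10.

Answer: s^2 - 3*s/2 + 1/5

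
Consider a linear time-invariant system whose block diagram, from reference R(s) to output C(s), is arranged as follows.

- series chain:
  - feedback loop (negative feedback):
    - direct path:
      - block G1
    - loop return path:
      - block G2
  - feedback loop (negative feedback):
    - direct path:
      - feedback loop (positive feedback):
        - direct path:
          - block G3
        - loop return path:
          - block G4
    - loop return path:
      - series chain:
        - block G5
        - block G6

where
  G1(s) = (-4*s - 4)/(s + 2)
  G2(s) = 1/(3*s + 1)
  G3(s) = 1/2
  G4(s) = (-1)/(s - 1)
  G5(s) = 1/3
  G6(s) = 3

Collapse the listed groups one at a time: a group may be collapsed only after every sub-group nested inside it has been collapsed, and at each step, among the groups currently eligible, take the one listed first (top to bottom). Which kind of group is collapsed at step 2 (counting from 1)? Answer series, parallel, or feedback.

Reducing step by step:

Step 1 - collapse the loop (G1 forward, G2 return)
Step 2 - apply the feedback formula to G3, G4
Step 3 - cascade G5, G6
Step 4 - reduce the feedback loop with forward [G3/(1-G3*G4)] and return (G5*G6)
Step 5 - reduce the series chain [G1/(1+G1*G2)], [[G3/(1-G3*G4)]/(1+[G3/(1-G3*G4)]*(G5*G6))]
So the answer for step 2 is feedback.

Answer: feedback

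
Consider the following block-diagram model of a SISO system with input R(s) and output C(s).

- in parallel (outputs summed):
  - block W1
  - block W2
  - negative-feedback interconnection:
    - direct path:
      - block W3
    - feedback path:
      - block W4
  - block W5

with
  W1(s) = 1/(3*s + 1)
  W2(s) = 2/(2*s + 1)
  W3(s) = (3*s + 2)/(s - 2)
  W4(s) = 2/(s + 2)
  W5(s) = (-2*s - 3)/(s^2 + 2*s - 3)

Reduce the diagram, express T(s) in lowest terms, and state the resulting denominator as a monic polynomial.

Step 1. apply the feedback formula to W3, W4 gives (3*s^2 + 8*s + 4)/(s^2 + 6*s)
Step 2. add W1, W2, [W3/(1+W3*W4)], W5 (parallel) gives (18*s^6 + 95*s^5 + 106*s^4 - 116*s^3 - 363*s^2 - 148*s - 12)/(6*s^6 + 53*s^5 + 95*s^4 - 55*s^3 - 81*s^2 - 18*s)
The result of step 2 is T(s) in lowest terms. Its denominator has leading coefficient 6; dividing the denominator through by 6 makes it monic.

Answer: s^6 + 53*s^5/6 + 95*s^4/6 - 55*s^3/6 - 27*s^2/2 - 3*s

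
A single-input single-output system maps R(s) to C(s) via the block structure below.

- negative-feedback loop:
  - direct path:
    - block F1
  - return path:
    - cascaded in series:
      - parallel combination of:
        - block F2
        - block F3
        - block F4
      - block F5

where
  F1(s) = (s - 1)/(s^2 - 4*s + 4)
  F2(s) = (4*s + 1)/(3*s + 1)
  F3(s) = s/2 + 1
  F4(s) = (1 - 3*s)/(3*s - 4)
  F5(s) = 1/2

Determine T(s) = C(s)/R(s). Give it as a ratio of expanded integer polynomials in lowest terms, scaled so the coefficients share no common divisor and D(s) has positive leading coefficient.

Answer: (36*s^3 - 72*s^2 + 20*s + 16)/(45*s^4 - 174*s^3 + 209*s^2 - 46*s - 50)

Working:
(1) parallel reduction of F2, F3, F4 = (9*s^3 + 15*s^2 - 48*s - 14)/(18*s^2 - 18*s - 8)
(2) series reduction of (F2+F3+F4), F5 = (9*s^3 + 15*s^2 - 48*s - 14)/(36*s^2 - 36*s - 16)
(3) reduce the feedback loop with forward F1 and return ((F2+F3+F4)*F5): this yields T(s), and no further normalization is needed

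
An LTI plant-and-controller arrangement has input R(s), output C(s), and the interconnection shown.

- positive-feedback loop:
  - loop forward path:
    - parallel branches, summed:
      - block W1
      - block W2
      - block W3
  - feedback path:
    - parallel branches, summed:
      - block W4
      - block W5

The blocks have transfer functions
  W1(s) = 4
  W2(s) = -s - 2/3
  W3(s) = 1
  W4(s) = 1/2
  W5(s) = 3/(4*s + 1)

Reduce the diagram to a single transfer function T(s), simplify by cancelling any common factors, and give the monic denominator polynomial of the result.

Step 1: add W1, W2, W3 (parallel) = 13/3 - s
Step 2: add W4, W5 (parallel) = (4*s + 7)/(8*s + 2)
Step 3: feedback reduction of (W1+W2+W3), (W4+W5) = (-24*s^2 + 98*s + 26)/(12*s^2 - 7*s - 85)
T(s) is the step-3 result (common factors already cancelled). Leading coefficient of the denominator: 12. Divide through by 12 for the monic polynomial.

Answer: s^2 - 7*s/12 - 85/12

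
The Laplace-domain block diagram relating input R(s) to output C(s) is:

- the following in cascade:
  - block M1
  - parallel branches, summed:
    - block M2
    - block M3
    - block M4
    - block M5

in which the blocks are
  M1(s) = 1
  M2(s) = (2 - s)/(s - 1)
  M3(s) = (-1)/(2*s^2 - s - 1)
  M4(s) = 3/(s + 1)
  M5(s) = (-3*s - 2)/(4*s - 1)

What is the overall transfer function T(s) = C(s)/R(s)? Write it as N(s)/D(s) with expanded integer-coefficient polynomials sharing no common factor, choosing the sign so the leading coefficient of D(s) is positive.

First reduce the diagram to T(s).

Step 1 - add M2, M3, M4, M5 (parallel); result (-14*s^4 + 23*s^3 + s^2 - 2*s + 4)/(8*s^4 + 2*s^3 - 9*s^2 - 2*s + 1)
Step 2 - reduce the series chain M1, (M2+M3+M4+M5): this yields T(s), and no further normalization is needed

Answer: (-14*s^4 + 23*s^3 + s^2 - 2*s + 4)/(8*s^4 + 2*s^3 - 9*s^2 - 2*s + 1)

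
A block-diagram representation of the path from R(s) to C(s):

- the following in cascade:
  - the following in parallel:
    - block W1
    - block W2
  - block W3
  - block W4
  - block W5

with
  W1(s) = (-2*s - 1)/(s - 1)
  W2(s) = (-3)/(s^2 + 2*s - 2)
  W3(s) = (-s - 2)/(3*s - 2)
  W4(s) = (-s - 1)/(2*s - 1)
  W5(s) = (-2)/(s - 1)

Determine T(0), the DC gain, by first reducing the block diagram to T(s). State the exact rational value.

Step 1 - reduce the parallel group W1, W2; result (-2*s^3 - 5*s^2 - s + 5)/(s^3 + s^2 - 4*s + 2)
Step 2 - multiply (W1+W2), W3, W4, W5 (series); result (4*s^5 + 22*s^4 + 40*s^3 + 16*s^2 - 26*s - 20)/(6*s^6 - 7*s^5 - 28*s^4 + 71*s^3 - 64*s^2 + 26*s - 4)
Evaluating the step-2 result (the overall T(s)) at s = 0 gives T(0) = -20/(-4) = 5.

Answer: 5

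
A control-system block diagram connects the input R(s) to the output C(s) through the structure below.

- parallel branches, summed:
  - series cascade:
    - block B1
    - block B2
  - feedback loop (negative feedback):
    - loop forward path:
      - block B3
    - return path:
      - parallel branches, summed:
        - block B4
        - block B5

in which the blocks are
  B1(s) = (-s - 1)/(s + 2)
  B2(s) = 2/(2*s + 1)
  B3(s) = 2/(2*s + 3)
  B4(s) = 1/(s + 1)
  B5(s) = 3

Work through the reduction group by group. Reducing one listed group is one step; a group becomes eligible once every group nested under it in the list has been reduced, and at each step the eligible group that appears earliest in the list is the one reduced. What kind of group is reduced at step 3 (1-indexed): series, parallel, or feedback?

Step 1. cascade B1, B2
Step 2. combine B4, B5 in parallel
Step 3. reduce the feedback loop with forward B3 and return (B4+B5)
Step 4. sum the parallel branches (B1*B2), [B3/(1+B3*(B4+B5))]
So the answer for step 3 is feedback.

Answer: feedback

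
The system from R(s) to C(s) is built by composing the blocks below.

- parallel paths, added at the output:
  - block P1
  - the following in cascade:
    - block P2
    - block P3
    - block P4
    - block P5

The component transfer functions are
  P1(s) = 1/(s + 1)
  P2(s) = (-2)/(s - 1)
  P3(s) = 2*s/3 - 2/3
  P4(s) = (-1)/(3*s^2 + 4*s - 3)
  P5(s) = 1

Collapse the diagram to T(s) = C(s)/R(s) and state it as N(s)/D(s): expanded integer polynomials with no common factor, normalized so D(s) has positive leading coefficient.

The answer is (9*s^2 + 16*s - 5)/(9*s^3 + 21*s^2 + 3*s - 9).

Reasoning:
(1) reduce the series chain P2, P3, P4, P5: 4/(9*s^2 + 12*s - 9)
(2) add P1, (P2*P3*P4*P5) (parallel) - this is the overall T(s), already in the required normalized form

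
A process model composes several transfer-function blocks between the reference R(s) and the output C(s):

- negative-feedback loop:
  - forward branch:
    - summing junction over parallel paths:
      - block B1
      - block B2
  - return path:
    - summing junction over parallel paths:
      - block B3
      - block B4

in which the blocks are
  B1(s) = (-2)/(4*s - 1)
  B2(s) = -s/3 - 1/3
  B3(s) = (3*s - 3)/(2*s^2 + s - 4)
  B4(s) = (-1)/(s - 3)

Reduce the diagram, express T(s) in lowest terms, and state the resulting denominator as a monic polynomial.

1. add B1, B2 (parallel): (-4*s^2 - 3*s - 5)/(12*s - 3)
2. add B3, B4 (parallel): (s^2 - 13*s + 13)/(2*s^3 - 5*s^2 - 7*s + 12)
3. reduce the feedback loop with forward (B1+B2) and return (B3+B4): (-8*s^5 + 14*s^4 + 33*s^3 - 2*s^2 - s - 60)/(20*s^4 - 17*s^3 - 87*s^2 + 191*s - 101)
No further cancellation is possible in the step-3 result, so that is T(s). Its denominator becomes monic after dividing by the leading coefficient 20.

Answer: s^4 - 17*s^3/20 - 87*s^2/20 + 191*s/20 - 101/20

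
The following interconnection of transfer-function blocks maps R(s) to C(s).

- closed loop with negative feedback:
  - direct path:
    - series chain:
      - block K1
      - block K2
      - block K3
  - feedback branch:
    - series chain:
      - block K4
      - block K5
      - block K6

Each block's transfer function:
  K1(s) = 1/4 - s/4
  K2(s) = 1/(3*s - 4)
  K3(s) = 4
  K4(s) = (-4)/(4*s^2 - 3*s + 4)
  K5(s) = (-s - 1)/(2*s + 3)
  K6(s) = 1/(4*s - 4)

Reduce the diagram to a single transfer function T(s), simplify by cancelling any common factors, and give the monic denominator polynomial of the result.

Step 1. series reduction of K1, K2, K3 gives (1 - s)/(3*s - 4)
Step 2. series reduction of K4, K5, K6 gives (s + 1)/(8*s^4 - 2*s^3 - 7*s^2 + 13*s - 12)
Step 3. apply the feedback formula to (K1*K2*K3), (K4*K5*K6) gives (-8*s^4 + 2*s^3 + 7*s^2 - 13*s + 12)/(24*s^4 - 14*s^3 - 27*s^2 + 39*s - 49)
T(s) is the step-3 result (common factors already cancelled). Leading coefficient of the denominator: 24. Divide through by 24 for the monic polynomial.

Answer: s^4 - 7*s^3/12 - 9*s^2/8 + 13*s/8 - 49/24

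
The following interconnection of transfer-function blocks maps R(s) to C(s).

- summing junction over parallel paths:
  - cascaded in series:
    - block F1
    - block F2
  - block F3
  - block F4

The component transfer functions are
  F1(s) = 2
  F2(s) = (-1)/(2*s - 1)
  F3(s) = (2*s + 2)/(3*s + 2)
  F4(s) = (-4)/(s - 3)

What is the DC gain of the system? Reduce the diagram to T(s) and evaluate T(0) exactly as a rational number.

Answer: 13/3

Working:
Step 1: cascade F1, F2, giving (-2)/(2*s - 1)
Step 2: combine (F1*F2), F3, F4 in parallel, giving (4*s^3 - 40*s^2 + 2*s + 26)/(6*s^3 - 17*s^2 - 5*s + 6)
The step-2 result is T(s). Setting s = 0: T(0) = 26/6 = 13/3.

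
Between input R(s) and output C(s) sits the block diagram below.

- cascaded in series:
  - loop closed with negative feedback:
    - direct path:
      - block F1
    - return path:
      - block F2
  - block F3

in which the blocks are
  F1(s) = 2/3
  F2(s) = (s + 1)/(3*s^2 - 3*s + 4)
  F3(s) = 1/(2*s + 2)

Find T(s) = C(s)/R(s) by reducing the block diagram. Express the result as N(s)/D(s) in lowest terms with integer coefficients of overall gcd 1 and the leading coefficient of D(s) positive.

Answer: (3*s^2 - 3*s + 4)/(9*s^3 + 2*s^2 + 7*s + 14)

Working:
1. close the feedback loop around F1, F2, giving (6*s^2 - 6*s + 8)/(9*s^2 - 7*s + 14)
2. combine [F1/(1+F1*F2)], F3 in series; the result is T(s) itself (integer coefficients, no common factor, positive leading denominator coefficient)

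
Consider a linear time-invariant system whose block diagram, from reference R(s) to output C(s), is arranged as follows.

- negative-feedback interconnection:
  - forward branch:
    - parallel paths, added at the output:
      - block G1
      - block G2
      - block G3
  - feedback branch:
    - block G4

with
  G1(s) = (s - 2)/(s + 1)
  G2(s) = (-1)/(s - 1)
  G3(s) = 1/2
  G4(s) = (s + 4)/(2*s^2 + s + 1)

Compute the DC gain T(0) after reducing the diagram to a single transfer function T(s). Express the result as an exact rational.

Step 1: sum the parallel branches G1, G2, G3 = (3*s^2 - 8*s + 1)/(2*s^2 - 2)
Step 2: reduce the feedback loop with forward (G1+G2+G3) and return G4 = (6*s^4 - 13*s^3 - 3*s^2 - 7*s + 1)/(4*s^4 + 5*s^3 + 2*s^2 - 33*s + 2)
Step 2 gives the overall T(s). Then T(0) = 1/2.

Therefore the answer is 1/2.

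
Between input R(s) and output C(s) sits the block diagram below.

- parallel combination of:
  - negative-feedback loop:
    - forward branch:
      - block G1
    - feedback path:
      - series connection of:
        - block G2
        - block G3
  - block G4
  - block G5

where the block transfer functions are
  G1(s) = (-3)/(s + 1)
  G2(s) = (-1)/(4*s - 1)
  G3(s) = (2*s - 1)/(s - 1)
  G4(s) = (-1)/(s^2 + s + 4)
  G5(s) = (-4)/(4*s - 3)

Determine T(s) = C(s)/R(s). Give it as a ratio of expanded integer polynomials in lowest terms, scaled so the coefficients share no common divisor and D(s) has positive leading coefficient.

(1) combine G2, G3 in series -> (1 - 2*s)/(4*s^2 - 5*s + 1)
(2) reduce the feedback loop with forward G1 and return (G2*G3) -> (-12*s^2 + 15*s - 3)/(4*s^3 - s^2 + 2*s - 2)
(3) parallel reduction of [G1/(1+G1*(G2*G3))], G4, G5; the result is T(s) itself (integer coefficients, no common factor, positive leading denominator coefficient)

Final answer: (-64*s^5 + 20*s^4 - 205*s^3 + 341*s^2 - 229*s + 62)/(16*s^6 + 59*s^4 - 67*s^3 + 36*s^2 - 50*s + 24)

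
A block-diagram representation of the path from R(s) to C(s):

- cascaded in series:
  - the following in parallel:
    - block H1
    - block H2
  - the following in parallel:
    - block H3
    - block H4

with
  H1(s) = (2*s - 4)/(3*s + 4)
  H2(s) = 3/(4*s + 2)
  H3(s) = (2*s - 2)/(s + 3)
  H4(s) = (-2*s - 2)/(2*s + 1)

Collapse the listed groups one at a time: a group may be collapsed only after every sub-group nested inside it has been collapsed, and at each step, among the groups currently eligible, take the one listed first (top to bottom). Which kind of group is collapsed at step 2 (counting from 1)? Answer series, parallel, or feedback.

[1] combine H1, H2 in parallel
[2] combine H3, H4 in parallel
[3] multiply (H1+H2), (H3+H4) (series)
Step 2 collapses a parallel group.

Final answer: parallel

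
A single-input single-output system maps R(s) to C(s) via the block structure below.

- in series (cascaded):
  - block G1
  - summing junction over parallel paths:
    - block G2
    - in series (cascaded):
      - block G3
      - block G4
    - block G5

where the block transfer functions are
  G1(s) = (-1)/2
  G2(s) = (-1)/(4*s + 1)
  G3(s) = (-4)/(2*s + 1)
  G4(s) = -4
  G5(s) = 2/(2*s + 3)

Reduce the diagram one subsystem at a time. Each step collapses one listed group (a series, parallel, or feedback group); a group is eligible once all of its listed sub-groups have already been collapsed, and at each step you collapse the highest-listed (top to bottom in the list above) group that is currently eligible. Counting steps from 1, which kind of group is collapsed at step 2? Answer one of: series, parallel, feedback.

Step 1: reduce the series chain G3, G4
Step 2: parallel reduction of G2, (G3*G4), G5
Step 3: combine G1, (G2+(G3*G4)+G5) in series
At step 2 the group reduced is parallel.

Answer: parallel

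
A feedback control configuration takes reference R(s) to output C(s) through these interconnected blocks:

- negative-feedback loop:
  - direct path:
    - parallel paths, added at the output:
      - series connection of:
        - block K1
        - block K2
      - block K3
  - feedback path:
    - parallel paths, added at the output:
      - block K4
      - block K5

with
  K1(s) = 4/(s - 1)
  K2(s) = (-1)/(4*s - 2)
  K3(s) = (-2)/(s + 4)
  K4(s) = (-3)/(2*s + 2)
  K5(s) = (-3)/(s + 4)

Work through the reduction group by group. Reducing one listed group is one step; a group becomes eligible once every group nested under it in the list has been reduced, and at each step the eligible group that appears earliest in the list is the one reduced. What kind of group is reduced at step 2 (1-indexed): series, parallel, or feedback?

Step 1 - series reduction of K1, K2
Step 2 - reduce the parallel group (K1*K2), K3
Step 3 - add K4, K5 (parallel)
Step 4 - collapse the loop (((K1*K2)+K3) forward, (K4+K5) return)
So the answer for step 2 is parallel.

Hence the answer: parallel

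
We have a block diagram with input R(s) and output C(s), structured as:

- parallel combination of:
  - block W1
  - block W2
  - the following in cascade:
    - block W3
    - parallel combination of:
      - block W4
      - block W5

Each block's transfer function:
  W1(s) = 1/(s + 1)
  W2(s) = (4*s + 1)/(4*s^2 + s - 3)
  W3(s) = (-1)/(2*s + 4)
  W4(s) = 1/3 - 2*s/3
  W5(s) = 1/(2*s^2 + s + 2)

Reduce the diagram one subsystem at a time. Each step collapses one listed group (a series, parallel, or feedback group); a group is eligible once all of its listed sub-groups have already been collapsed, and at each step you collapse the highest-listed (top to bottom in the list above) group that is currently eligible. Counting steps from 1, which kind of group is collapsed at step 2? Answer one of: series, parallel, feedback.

1. parallel reduction of W4, W5
2. reduce the series chain W3, (W4+W5)
3. parallel reduction of W1, W2, (W3*(W4+W5))
The group at step 2 is a series group.

Answer: series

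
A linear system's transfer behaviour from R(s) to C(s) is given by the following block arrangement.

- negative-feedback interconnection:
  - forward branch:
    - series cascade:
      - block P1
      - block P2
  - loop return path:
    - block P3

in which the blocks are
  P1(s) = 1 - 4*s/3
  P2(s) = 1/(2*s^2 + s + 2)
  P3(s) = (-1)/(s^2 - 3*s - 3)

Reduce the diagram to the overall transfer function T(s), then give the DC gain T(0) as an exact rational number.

Reducing step by step:

Step 1: series reduction of P1, P2 gives (3 - 4*s)/(6*s^2 + 3*s + 6)
Step 2: close the feedback loop around (P1*P2), P3 gives (-4*s^3 + 15*s^2 + 3*s - 9)/(6*s^4 - 15*s^3 - 21*s^2 - 23*s - 21)
DC gain: substitute s = 0 into T(s) from step 2: T(0) = -9/(-21) = 3/7.

Answer: 3/7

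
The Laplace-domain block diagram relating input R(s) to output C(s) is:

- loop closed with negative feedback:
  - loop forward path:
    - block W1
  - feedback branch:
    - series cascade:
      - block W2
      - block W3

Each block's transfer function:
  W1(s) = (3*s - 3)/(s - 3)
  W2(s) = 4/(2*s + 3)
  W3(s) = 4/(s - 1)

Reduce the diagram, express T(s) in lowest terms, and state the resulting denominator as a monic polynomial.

Step 1: combine W2, W3 in series gives 16/(2*s^2 + s - 3)
Step 2: feedback reduction of W1, (W2*W3) gives (6*s^2 + 3*s - 9)/(2*s^2 - 3*s + 39)
The result of step 2 is T(s) in lowest terms. Its denominator has leading coefficient 2; dividing the denominator through by 2 makes it monic.

Final answer: s^2 - 3*s/2 + 39/2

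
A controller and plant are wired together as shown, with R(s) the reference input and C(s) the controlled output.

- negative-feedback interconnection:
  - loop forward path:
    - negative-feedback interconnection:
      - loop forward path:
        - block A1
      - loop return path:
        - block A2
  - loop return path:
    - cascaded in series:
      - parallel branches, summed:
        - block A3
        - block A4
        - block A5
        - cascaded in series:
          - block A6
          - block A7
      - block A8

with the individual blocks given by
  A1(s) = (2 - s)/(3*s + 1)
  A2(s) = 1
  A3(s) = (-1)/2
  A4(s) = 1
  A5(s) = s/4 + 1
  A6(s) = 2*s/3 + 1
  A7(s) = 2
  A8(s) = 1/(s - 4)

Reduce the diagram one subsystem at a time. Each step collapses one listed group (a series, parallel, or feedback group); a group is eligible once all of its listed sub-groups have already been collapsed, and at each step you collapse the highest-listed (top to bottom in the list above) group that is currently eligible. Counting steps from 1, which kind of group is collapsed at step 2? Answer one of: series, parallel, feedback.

Answer: series

Working:
[1] feedback reduction of A1, A2
[2] multiply A6, A7 (series)
[3] reduce the parallel group A3, A4, A5, (A6*A7)
[4] reduce the series chain (A3+A4+A5+(A6*A7)), A8
[5] collapse the loop ([A1/(1+A1*A2)] forward, ((A3+A4+A5+(A6*A7))*A8) return)
Step 2: series.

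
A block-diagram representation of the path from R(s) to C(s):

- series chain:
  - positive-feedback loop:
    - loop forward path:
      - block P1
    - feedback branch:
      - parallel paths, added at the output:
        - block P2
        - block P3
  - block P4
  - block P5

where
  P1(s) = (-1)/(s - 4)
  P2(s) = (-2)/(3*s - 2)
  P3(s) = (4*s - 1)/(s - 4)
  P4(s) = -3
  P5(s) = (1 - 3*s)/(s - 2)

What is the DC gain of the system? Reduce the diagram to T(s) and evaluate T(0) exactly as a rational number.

The answer is 6/11.

Reasoning:
Step 1 - reduce the parallel group P2, P3: (12*s^2 - 13*s + 10)/(3*s^2 - 14*s + 8)
Step 2 - collapse the loop (P1 forward, (P2+P3) return): (-3*s^2 + 14*s - 8)/(3*s^3 - 14*s^2 + 51*s - 22)
Step 3 - cascade [P1/(1-P1*(P2+P3))], P4, P5: (-27*s^3 + 135*s^2 - 114*s + 24)/(3*s^4 - 20*s^3 + 79*s^2 - 124*s + 44)
DC gain: substitute s = 0 into T(s) from step 3: T(0) = 24/44 = 6/11.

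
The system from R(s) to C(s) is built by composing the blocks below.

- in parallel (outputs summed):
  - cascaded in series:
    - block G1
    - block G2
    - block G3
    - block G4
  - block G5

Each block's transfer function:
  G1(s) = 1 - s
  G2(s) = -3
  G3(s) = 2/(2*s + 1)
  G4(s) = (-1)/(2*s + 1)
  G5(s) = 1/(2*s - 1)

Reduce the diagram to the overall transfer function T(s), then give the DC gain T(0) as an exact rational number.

Answer: 5

Working:
(1) series reduction of G1, G2, G3, G4, giving (6 - 6*s)/(4*s^2 + 4*s + 1)
(2) reduce the parallel group (G1*G2*G3*G4), G5, giving (-8*s^2 + 22*s - 5)/(8*s^3 + 4*s^2 - 2*s - 1)
Step 2 gives the overall T(s). Then T(0) = -5/(-1) = 5.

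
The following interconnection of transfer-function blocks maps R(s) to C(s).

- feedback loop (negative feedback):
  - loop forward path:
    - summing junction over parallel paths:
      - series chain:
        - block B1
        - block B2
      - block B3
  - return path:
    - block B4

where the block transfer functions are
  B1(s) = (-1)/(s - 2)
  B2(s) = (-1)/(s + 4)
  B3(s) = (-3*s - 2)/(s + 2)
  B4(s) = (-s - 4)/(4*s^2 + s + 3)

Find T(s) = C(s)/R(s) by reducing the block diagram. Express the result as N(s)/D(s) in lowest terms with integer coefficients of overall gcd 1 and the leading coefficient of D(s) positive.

Reducing step by step:

Step 1 - reduce the series chain B1, B2: 1/(s^2 + 2*s - 8)
Step 2 - add (B1*B2), B3 (parallel): (-3*s^3 - 8*s^2 + 21*s + 18)/(s^3 + 4*s^2 - 4*s - 16)
Step 3 - collapse the loop (((B1*B2)+B3) forward, B4 return) - this is the overall T(s), already in the required normalized form

Answer: (-12*s^5 - 35*s^4 + 67*s^3 + 69*s^2 + 81*s + 54)/(4*s^5 + 20*s^4 + 11*s^3 - 45*s^2 - 130*s - 120)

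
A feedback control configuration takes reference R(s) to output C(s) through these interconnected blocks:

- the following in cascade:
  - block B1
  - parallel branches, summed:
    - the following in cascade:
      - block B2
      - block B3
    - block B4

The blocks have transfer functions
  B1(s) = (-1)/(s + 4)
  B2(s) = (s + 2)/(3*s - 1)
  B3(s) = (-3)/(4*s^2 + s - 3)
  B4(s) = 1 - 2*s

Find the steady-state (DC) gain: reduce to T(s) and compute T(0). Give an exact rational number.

Step 1. multiply B2, B3 (series) = (-3*s - 6)/(12*s^3 - s^2 - 10*s + 3)
Step 2. sum the parallel branches (B2*B3), B4 = (-24*s^4 + 14*s^3 + 19*s^2 - 19*s - 3)/(12*s^3 - s^2 - 10*s + 3)
Step 3. combine B1, ((B2*B3)+B4) in series = (24*s^4 - 14*s^3 - 19*s^2 + 19*s + 3)/(12*s^4 + 47*s^3 - 14*s^2 - 37*s + 12)
The step-3 result is T(s). Setting s = 0: T(0) = 3/12 = 1/4.

Answer: 1/4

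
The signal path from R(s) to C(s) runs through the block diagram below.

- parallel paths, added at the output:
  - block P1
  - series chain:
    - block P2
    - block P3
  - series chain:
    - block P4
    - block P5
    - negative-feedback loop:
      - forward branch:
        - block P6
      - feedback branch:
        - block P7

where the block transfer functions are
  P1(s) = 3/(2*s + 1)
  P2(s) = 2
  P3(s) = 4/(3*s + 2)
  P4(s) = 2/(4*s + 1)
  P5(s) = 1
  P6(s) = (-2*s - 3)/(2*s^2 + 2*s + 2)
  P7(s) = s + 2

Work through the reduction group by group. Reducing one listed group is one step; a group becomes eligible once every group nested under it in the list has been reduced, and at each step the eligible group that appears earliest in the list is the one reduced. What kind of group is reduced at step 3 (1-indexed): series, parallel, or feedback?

Step 1. series reduction of P2, P3
Step 2. collapse the loop (P6 forward, P7 return)
Step 3. reduce the series chain P4, P5, [P6/(1+P6*P7)]
Step 4. reduce the parallel group P1, (P2*P3), (P4*P5*[P6/(1+P6*P7)])
Step 3: series.

Final answer: series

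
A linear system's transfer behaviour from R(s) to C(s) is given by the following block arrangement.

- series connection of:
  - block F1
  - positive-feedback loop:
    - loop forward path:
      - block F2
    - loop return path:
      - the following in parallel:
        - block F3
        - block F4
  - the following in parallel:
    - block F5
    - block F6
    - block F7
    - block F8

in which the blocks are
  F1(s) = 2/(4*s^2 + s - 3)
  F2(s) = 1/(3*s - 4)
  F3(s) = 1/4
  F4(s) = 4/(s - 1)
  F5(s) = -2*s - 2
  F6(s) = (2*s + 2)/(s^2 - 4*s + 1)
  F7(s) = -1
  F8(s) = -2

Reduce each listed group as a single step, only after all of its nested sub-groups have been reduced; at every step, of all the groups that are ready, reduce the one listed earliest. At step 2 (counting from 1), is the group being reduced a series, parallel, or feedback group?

(1) parallel reduction of F3, F4
(2) feedback reduction of F2, (F3+F4)
(3) combine F5, F6, F7, F8 in parallel
(4) reduce the series chain F1, [F2/(1-F2*(F3+F4))], (F5+F6+F7+F8)
So the answer for step 2 is feedback.

Final answer: feedback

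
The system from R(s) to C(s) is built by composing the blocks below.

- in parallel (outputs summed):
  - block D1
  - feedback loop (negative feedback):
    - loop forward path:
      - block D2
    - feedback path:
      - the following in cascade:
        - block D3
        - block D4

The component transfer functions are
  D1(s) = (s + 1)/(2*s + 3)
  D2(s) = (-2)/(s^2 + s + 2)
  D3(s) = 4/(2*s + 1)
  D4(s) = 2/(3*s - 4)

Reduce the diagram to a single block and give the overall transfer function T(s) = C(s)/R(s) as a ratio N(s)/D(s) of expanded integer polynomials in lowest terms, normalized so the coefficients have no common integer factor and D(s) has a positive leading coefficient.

Step 1 - series reduction of D3, D4 -> 8/(6*s^2 - 5*s - 4)
Step 2 - close the feedback loop around D2, (D3*D4) -> (-12*s^2 + 10*s + 8)/(6*s^4 + s^3 + 3*s^2 - 14*s - 24)
Step 3 - parallel reduction of D1, [D2/(1+D2*(D3*D4))], which is the overall transfer function T(s) = C(s)/R(s) in lowest terms

Hence the answer: (6*s^5 + 7*s^4 - 20*s^3 - 27*s^2 + 8*s)/(12*s^5 + 20*s^4 + 9*s^3 - 19*s^2 - 90*s - 72)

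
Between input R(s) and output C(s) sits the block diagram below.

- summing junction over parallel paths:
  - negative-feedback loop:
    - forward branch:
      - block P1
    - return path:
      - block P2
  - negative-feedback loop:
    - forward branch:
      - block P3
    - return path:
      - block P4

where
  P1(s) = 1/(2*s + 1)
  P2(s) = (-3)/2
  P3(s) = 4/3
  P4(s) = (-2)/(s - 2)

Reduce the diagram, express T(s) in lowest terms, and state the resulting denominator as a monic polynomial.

Step 1. apply the feedback formula to P1, P2, giving 2/(4*s - 1)
Step 2. collapse the loop (P3 forward, P4 return), giving (4*s - 8)/(3*s - 14)
Step 3. reduce the parallel group [P1/(1+P1*P2)], [P3/(1+P3*P4)], giving (16*s^2 - 30*s - 20)/(12*s^2 - 59*s + 14)
That last expression is T(s), already simplified. Scaling its denominator by 1/12 (the reciprocal of the leading coefficient) yields the monic denominator.

Hence the answer: s^2 - 59*s/12 + 7/6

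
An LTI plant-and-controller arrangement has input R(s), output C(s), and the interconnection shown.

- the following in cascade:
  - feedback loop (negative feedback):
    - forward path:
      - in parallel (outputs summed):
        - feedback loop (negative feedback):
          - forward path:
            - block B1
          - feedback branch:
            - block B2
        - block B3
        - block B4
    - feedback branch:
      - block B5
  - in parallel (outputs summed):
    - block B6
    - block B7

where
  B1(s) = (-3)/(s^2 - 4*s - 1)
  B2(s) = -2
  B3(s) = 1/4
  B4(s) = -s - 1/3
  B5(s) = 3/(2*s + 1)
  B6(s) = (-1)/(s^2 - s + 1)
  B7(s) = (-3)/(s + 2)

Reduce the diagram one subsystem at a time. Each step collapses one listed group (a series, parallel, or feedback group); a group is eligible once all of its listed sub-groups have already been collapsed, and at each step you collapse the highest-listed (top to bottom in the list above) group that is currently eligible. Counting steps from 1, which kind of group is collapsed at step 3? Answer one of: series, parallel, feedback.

Reducing step by step:

1. feedback reduction of B1, B2
2. reduce the parallel group [B1/(1+B1*B2)], B3, B4
3. collapse the loop (([B1/(1+B1*B2)]+B3+B4) forward, B5 return)
4. parallel reduction of B6, B7
5. cascade [([B1/(1+B1*B2)]+B3+B4)/(1+([B1/(1+B1*B2)]+B3+B4)*B5)], (B6+B7)
So the answer for step 3 is feedback.

Answer: feedback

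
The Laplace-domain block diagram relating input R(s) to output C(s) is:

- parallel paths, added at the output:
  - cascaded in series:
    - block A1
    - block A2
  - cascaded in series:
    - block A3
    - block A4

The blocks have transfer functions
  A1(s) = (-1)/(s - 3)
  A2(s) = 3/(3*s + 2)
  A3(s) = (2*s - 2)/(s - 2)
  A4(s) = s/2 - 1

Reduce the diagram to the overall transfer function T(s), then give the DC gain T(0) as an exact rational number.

The answer is -1/2.

Reasoning:
Step 1 - reduce the series chain A1, A2 -> (-3)/(3*s^2 - 7*s - 6)
Step 2 - combine A3, A4 in series -> s - 1
Step 3 - parallel reduction of (A1*A2), (A3*A4) -> (3*s^3 - 10*s^2 + s + 3)/(3*s^2 - 7*s - 6)
DC gain: substitute s = 0 into T(s) from step 3: T(0) = 3/(-6) = -1/2.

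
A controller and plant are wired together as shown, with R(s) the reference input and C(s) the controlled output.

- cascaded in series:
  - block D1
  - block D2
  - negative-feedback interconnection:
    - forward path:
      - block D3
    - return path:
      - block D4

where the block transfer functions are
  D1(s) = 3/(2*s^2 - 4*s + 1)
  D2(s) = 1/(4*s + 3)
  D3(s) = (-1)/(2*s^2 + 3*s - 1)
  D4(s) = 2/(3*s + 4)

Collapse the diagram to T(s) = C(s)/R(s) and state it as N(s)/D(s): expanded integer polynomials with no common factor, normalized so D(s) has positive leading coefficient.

Step 1 - reduce the feedback loop with forward D3 and return D4 -> (-3*s - 4)/(6*s^3 + 17*s^2 + 9*s - 6)
Step 2 - reduce the series chain D1, D2, [D3/(1+D3*D4)], giving the overall T(s)

Therefore the answer is (-9*s - 12)/(48*s^6 + 76*s^5 - 146*s^4 - 256*s^3 + 39*s^2 + 75*s - 18).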